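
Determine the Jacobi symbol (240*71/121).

By multiplicativity, (240·71/121) = (240/121)·(71/121).
First factor (240/121):
Reduce the numerator: 240 ≡ 119 (mod 121), so (240/121) = (119/121).
121 ≡ 1 (mod 4), so quadratic reciprocity gives (119/121) = (121/119). Reduce: 121 ≡ 2 (mod 119). Now have (2/119).
Factor out 2: 2 = 2. Since 119 ≡ 7 (mod 8), (2/119) = +1. Now have (1/119).
(1/119) = 1. Collecting the sign factors: 1.
Second factor (71/121):
121 ≡ 1 (mod 4), so quadratic reciprocity gives (71/121) = (121/71). Reduce: 121 ≡ 50 (mod 71). Now have (50/71).
Factor out 2: 50 = 2·25. Since 71 ≡ 7 (mod 8), (2/71) = +1. Now have (25/71).
25 ≡ 1 (mod 4), so quadratic reciprocity gives (25/71) = (71/25). Reduce: 71 ≡ 21 (mod 25). Now have (21/25).
21 ≡ 1 (mod 4), so quadratic reciprocity gives (21/25) = (25/21). Reduce: 25 ≡ 4 (mod 21). Now have (4/21).
Factor out 2: 4 = 2^2. Since 21 ≡ 5 (mod 8), (2/21) = -1, and (2/21)^2 = +1. Now have (1/21).
(1/21) = 1. Collecting the sign factors: 1.
Product: (1)·(1) = 1.

1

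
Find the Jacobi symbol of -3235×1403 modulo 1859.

1

By multiplicativity, (-3235·1403/1859) = (-3235/1859)·(1403/1859).
First factor (-3235/1859):
(-3235/1859)
  = -(3235/1859)    [1859 ≡ 3 mod 4 ⇒ (-1/1859) = -1]
  = -(1376/1859)    [3235 ≡ 1376 mod 1859]
  = (43/1859)    [1859 ≡ 3 mod 8 ⇒ (2/1859)^5 = -1]
  = -(1859/43)    [QR: both ≡ 3 mod 4, sign flips]
  = -(10/43)    [1859 ≡ 10 mod 43]
  = (5/43)    [43 ≡ 3 mod 8 ⇒ (2/43) = -1]
  = (43/5)    [QR: 5 ≡ 1 mod 4, sign kept]
  = (3/5)    [43 ≡ 3 mod 5]
  = (5/3)    [QR: 5 ≡ 1 mod 4, sign kept]
  = (2/3)    [5 ≡ 2 mod 3]
  = -(1/3)    [3 ≡ 3 mod 8 ⇒ (2/3) = -1]
  = -1    [(1/3) = 1]
Second factor (1403/1859):
(1403/1859)
  = -(1859/1403)    [QR: both ≡ 3 mod 4, sign flips]
  = -(456/1403)    [1859 ≡ 456 mod 1403]
  = (57/1403)    [1403 ≡ 3 mod 8 ⇒ (2/1403)^3 = -1]
  = (1403/57)    [QR: 57 ≡ 1 mod 4, sign kept]
  = (35/57)    [1403 ≡ 35 mod 57]
  = (57/35)    [QR: 57 ≡ 1 mod 4, sign kept]
  = (22/35)    [57 ≡ 22 mod 35]
  = -(11/35)    [35 ≡ 3 mod 8 ⇒ (2/35) = -1]
  = (35/11)    [QR: both ≡ 3 mod 4, sign flips]
  = (2/11)    [35 ≡ 2 mod 11]
  = -(1/11)    [11 ≡ 3 mod 8 ⇒ (2/11) = -1]
  = -1    [(1/11) = 1]
Product: (-1)·(-1) = 1.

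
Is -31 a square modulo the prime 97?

Reduce the numerator: -31 ≡ 66 (mod 97), so (-31/97) = (66/97).
Factor out 2: 66 = 2·33. Since 97 ≡ 1 (mod 8), (2/97) = +1. Now have (33/97).
33 ≡ 1 (mod 4), so quadratic reciprocity gives (33/97) = (97/33). Reduce: 97 ≡ 31 (mod 33). Now have (31/33).
33 ≡ 1 (mod 4), so quadratic reciprocity gives (31/33) = (33/31). Reduce: 33 ≡ 2 (mod 31). Now have (2/31).
Factor out 2: 2 = 2. Since 31 ≡ 7 (mod 8), (2/31) = +1. Now have (1/31).
(1/31) = 1. Collecting the sign factors: 1.
The Legendre symbol is 1, so x^2 ≡ -31 (mod 97) has solution.

yes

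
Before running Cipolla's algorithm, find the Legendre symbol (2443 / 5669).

-1

(2443 / 5669)
  = (5669 / 2443)    [QR: 5669 ≡ 1 mod 4, sign kept]
  = (783 / 2443)    [5669 ≡ 783 mod 2443]
  = -(2443 / 783)    [QR: both ≡ 3 mod 4, sign flips]
  = -(94 / 783)    [2443 ≡ 94 mod 783]
  = -(47 / 783)    [783 ≡ 7 mod 8 ⇒ (2 / 783) = +1]
  = (783 / 47)    [QR: both ≡ 3 mod 4, sign flips]
  = (31 / 47)    [783 ≡ 31 mod 47]
  = -(47 / 31)    [QR: both ≡ 3 mod 4, sign flips]
  = -(16 / 31)    [47 ≡ 16 mod 31]
  = -(1 / 31)    [31 ≡ 7 mod 8 ⇒ (2 / 31)^4 = +1]
  = -1    [(1 / 31) = 1]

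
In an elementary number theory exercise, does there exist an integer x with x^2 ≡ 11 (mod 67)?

(11/67)
  = -(67/11)    [QR: both ≡ 3 mod 4, sign flips]
  = -(1/11)    [67 ≡ 1 mod 11]
  = -1    [(1/11) = 1]
The Legendre symbol is -1, so x^2 ≡ 11 (mod 67) has no solution.

no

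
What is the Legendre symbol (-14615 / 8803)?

(-14615 / 8803)
  = -(14615 / 8803)    [8803 ≡ 3 mod 4 ⇒ (-1 / 8803) = -1]
  = -(5812 / 8803)    [14615 ≡ 5812 mod 8803]
  = -(1453 / 8803)    [8803 ≡ 3 mod 8 ⇒ (2 / 8803)^2 = +1]
  = -(8803 / 1453)    [QR: 1453 ≡ 1 mod 4, sign kept]
  = -(85 / 1453)    [8803 ≡ 85 mod 1453]
  = -(1453 / 85)    [QR: 85 ≡ 1 mod 4, sign kept]
  = -(8 / 85)    [1453 ≡ 8 mod 85]
  = (1 / 85)    [85 ≡ 5 mod 8 ⇒ (2 / 85)^3 = -1]
  = 1    [(1 / 85) = 1]

1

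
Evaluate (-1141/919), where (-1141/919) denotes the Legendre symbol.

(-1141/919)
  = (697/919)    [-1141 ≡ 697 mod 919]
  = (919/697)    [QR: 697 ≡ 1 mod 4, sign kept]
  = (222/697)    [919 ≡ 222 mod 697]
  = (111/697)    [697 ≡ 1 mod 8 ⇒ (2/697) = +1]
  = (697/111)    [QR: 697 ≡ 1 mod 4, sign kept]
  = (31/111)    [697 ≡ 31 mod 111]
  = -(111/31)    [QR: both ≡ 3 mod 4, sign flips]
  = -(18/31)    [111 ≡ 18 mod 31]
  = -(9/31)    [31 ≡ 7 mod 8 ⇒ (2/31) = +1]
  = -(31/9)    [QR: 9 ≡ 1 mod 4, sign kept]
  = -(4/9)    [31 ≡ 4 mod 9]
  = -(1/9)    [9 ≡ 1 mod 8 ⇒ (2/9)^2 = +1]
  = -1    [(1/9) = 1]

-1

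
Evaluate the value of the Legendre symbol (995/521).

(995/521)
  = (474/521)    [995 ≡ 474 mod 521]
  = (237/521)    [521 ≡ 1 mod 8 ⇒ (2/521) = +1]
  = (521/237)    [QR: 237 ≡ 1 mod 4, sign kept]
  = (47/237)    [521 ≡ 47 mod 237]
  = (237/47)    [QR: 237 ≡ 1 mod 4, sign kept]
  = (2/47)    [237 ≡ 2 mod 47]
  = (1/47)    [47 ≡ 7 mod 8 ⇒ (2/47) = +1]
  = 1    [(1/47) = 1]

1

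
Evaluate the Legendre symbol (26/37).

(26/37)
  = -(13/37)    [37 ≡ 5 mod 8 ⇒ (2/37) = -1]
  = -(37/13)    [QR: 13 ≡ 1 mod 4, sign kept]
  = -(11/13)    [37 ≡ 11 mod 13]
  = -(13/11)    [QR: 13 ≡ 1 mod 4, sign kept]
  = -(2/11)    [13 ≡ 2 mod 11]
  = (1/11)    [11 ≡ 3 mod 8 ⇒ (2/11) = -1]
  = 1    [(1/11) = 1]

1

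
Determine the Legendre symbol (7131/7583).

1

(7131/7583)
  = -(7583/7131)    [QR: both ≡ 3 mod 4, sign flips]
  = -(452/7131)    [7583 ≡ 452 mod 7131]
  = -(113/7131)    [7131 ≡ 3 mod 8 ⇒ (2/7131)^2 = +1]
  = -(7131/113)    [QR: 113 ≡ 1 mod 4, sign kept]
  = -(12/113)    [7131 ≡ 12 mod 113]
  = -(3/113)    [113 ≡ 1 mod 8 ⇒ (2/113)^2 = +1]
  = -(113/3)    [QR: 113 ≡ 1 mod 4, sign kept]
  = -(2/3)    [113 ≡ 2 mod 3]
  = (1/3)    [3 ≡ 3 mod 8 ⇒ (2/3) = -1]
  = 1    [(1/3) = 1]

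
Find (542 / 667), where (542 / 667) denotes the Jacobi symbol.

1

(542 / 667)
  = -(271 / 667)    [667 ≡ 3 mod 8 ⇒ (2 / 667) = -1]
  = (667 / 271)    [QR: both ≡ 3 mod 4, sign flips]
  = (125 / 271)    [667 ≡ 125 mod 271]
  = (271 / 125)    [QR: 125 ≡ 1 mod 4, sign kept]
  = (21 / 125)    [271 ≡ 21 mod 125]
  = (125 / 21)    [QR: 21 ≡ 1 mod 4, sign kept]
  = (20 / 21)    [125 ≡ 20 mod 21]
  = (5 / 21)    [21 ≡ 5 mod 8 ⇒ (2 / 21)^2 = +1]
  = (21 / 5)    [QR: 5 ≡ 1 mod 4, sign kept]
  = (1 / 5)    [21 ≡ 1 mod 5]
  = 1    [(1 / 5) = 1]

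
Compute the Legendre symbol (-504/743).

1

Reduce the numerator: -504 ≡ 239 (mod 743), so (-504/743) = (239/743).
Both 239 ≡ 3 and 743 ≡ 3 (mod 4), so reciprocity gives (239/743) = -(743/239). Reduce: 743 ≡ 26 (mod 239). Now have -(26/239).
Factor out 2: 26 = 2·13. Since 239 ≡ 7 (mod 8), (2/239) = +1. Now have -(13/239).
13 ≡ 1 (mod 4), so quadratic reciprocity gives (13/239) = (239/13). Reduce: 239 ≡ 5 (mod 13). Now have -(5/13).
5 ≡ 1 (mod 4), so quadratic reciprocity gives (5/13) = (13/5). Reduce: 13 ≡ 3 (mod 5). Now have -(3/5).
5 ≡ 1 (mod 4), so quadratic reciprocity gives (3/5) = (5/3). Reduce: 5 ≡ 2 (mod 3). Now have -(2/3).
Factor out 2: 2 = 2. Since 3 ≡ 3 (mod 8), (2/3) = -1. Now have (1/3).
(1/3) = 1. Collecting the sign factors: 1.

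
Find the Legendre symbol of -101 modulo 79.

(-101/79)
  = (57/79)    [-101 ≡ 57 mod 79]
  = (79/57)    [QR: 57 ≡ 1 mod 4, sign kept]
  = (22/57)    [79 ≡ 22 mod 57]
  = (11/57)    [57 ≡ 1 mod 8 ⇒ (2/57) = +1]
  = (57/11)    [QR: 57 ≡ 1 mod 4, sign kept]
  = (2/11)    [57 ≡ 2 mod 11]
  = -(1/11)    [11 ≡ 3 mod 8 ⇒ (2/11) = -1]
  = -1    [(1/11) = 1]

-1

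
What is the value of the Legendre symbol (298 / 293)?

(298 / 293)
  = (5 / 293)    [298 ≡ 5 mod 293]
  = (293 / 5)    [QR: 5 ≡ 1 mod 4, sign kept]
  = (3 / 5)    [293 ≡ 3 mod 5]
  = (5 / 3)    [QR: 5 ≡ 1 mod 4, sign kept]
  = (2 / 3)    [5 ≡ 2 mod 3]
  = -(1 / 3)    [3 ≡ 3 mod 8 ⇒ (2 / 3) = -1]
  = -1    [(1 / 3) = 1]

-1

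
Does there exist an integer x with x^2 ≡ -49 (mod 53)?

yes

Pull out -1: (-49/53) = (-1/53)·(49/53). Since 53 ≡ 1 (mod 4), (-1/53) = +1. Now have (49/53).
49 ≡ 1 (mod 4), so quadratic reciprocity gives (49/53) = (53/49). Reduce: 53 ≡ 4 (mod 49). Now have (4/49).
Factor out 2: 4 = 2^2. Since 49 ≡ 1 (mod 8), (2/49) = +1, and (2/49)^2 = +1. Now have (1/49).
(1/49) = 1. Collecting the sign factors: 1.
The Legendre symbol is 1, so x^2 ≡ -49 (mod 53) has solution.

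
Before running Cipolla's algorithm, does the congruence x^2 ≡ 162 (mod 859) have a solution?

no

Factor out 2: 162 = 2·81. Since 859 ≡ 3 (mod 8), (2|859) = -1. Now have -(81|859).
81 ≡ 1 (mod 4), so quadratic reciprocity gives (81|859) = (859|81). Reduce: 859 ≡ 49 (mod 81). Now have -(49|81).
49 ≡ 1 (mod 4), so quadratic reciprocity gives (49|81) = (81|49). Reduce: 81 ≡ 32 (mod 49). Now have -(32|49).
Factor out 2: 32 = 2^5. Since 49 ≡ 1 (mod 8), (2|49) = +1, and (2|49)^5 = +1. Now have -(1|49).
(1|49) = 1. Collecting the sign factors: -1.
The Legendre symbol is -1, so x^2 ≡ 162 (mod 859) has no solution.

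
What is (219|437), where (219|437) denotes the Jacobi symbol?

-1

437 ≡ 1 (mod 4), so quadratic reciprocity gives (219|437) = (437|219). Reduce: 437 ≡ 218 (mod 219). Now have (218|219).
Factor out 2: 218 = 2·109. Since 219 ≡ 3 (mod 8), (2|219) = -1. Now have -(109|219).
109 ≡ 1 (mod 4), so quadratic reciprocity gives (109|219) = (219|109). Reduce: 219 ≡ 1 (mod 109). Now have -(1|109).
(1|109) = 1. Collecting the sign factors: -1.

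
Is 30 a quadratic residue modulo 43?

(30/43)
  = -(15/43)    [43 ≡ 3 mod 8 ⇒ (2/43) = -1]
  = (43/15)    [QR: both ≡ 3 mod 4, sign flips]
  = (13/15)    [43 ≡ 13 mod 15]
  = (15/13)    [QR: 13 ≡ 1 mod 4, sign kept]
  = (2/13)    [15 ≡ 2 mod 13]
  = -(1/13)    [13 ≡ 5 mod 8 ⇒ (2/13) = -1]
  = -1    [(1/13) = 1]
The Legendre symbol is -1, so x^2 ≡ 30 (mod 43) has no solution.

no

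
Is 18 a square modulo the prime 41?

Factor out 2: 18 = 2·9. Since 41 ≡ 1 (mod 8), (2/41) = +1. Now have (9/41).
9 ≡ 1 (mod 4), so quadratic reciprocity gives (9/41) = (41/9). Reduce: 41 ≡ 5 (mod 9). Now have (5/9).
5 ≡ 1 (mod 4), so quadratic reciprocity gives (5/9) = (9/5). Reduce: 9 ≡ 4 (mod 5). Now have (4/5).
Factor out 2: 4 = 2^2. Since 5 ≡ 5 (mod 8), (2/5) = -1, and (2/5)^2 = +1. Now have (1/5).
(1/5) = 1. Collecting the sign factors: 1.
(18/41) = 1, and 41 is prime, so 18 is a quadratic residue mod 41.

yes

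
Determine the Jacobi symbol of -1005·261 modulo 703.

By multiplicativity, (-1005·261/703) = (-1005/703)·(261/703).
First factor (-1005/703):
Pull out -1: (-1005/703) = (-1/703)·(1005/703). Since 703 ≡ 3 (mod 4), (-1/703) = -1. Now have -(1005/703).
Reduce the numerator: 1005 ≡ 302 (mod 703), so (1005/703) = (302/703).
Factor out 2: 302 = 2·151. Since 703 ≡ 7 (mod 8), (2/703) = +1. Now have -(151/703).
Both 151 ≡ 3 and 703 ≡ 3 (mod 4), so reciprocity gives (151/703) = -(703/151). Reduce: 703 ≡ 99 (mod 151). Now have (99/151).
Both 99 ≡ 3 and 151 ≡ 3 (mod 4), so reciprocity gives (99/151) = -(151/99). Reduce: 151 ≡ 52 (mod 99). Now have -(52/99).
Factor out 2: 52 = 2^2·13. Since 99 ≡ 3 (mod 8), (2/99) = -1, and (2/99)^2 = +1. Now have -(13/99).
13 ≡ 1 (mod 4), so quadratic reciprocity gives (13/99) = (99/13). Reduce: 99 ≡ 8 (mod 13). Now have -(8/13).
Factor out 2: 8 = 2^3. Since 13 ≡ 5 (mod 8), (2/13) = -1, and (2/13)^3 = -1. Now have (1/13).
(1/13) = 1. Collecting the sign factors: 1.
Second factor (261/703):
261 ≡ 1 (mod 4), so quadratic reciprocity gives (261/703) = (703/261). Reduce: 703 ≡ 181 (mod 261). Now have (181/261).
181 ≡ 1 (mod 4), so quadratic reciprocity gives (181/261) = (261/181). Reduce: 261 ≡ 80 (mod 181). Now have (80/181).
Factor out 2: 80 = 2^4·5. Since 181 ≡ 5 (mod 8), (2/181) = -1, and (2/181)^4 = +1. Now have (5/181).
5 ≡ 1 (mod 4), so quadratic reciprocity gives (5/181) = (181/5). Reduce: 181 ≡ 1 (mod 5). Now have (1/5).
(1/5) = 1. Collecting the sign factors: 1.
Product: (1)·(1) = 1.

1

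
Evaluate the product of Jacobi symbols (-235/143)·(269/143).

-1

By multiplicativity, (-235·269/143) = (-235/143)·(269/143).
First factor (-235/143):
(-235/143)
  = (51/143)    [-235 ≡ 51 mod 143]
  = -(143/51)    [QR: both ≡ 3 mod 4, sign flips]
  = -(41/51)    [143 ≡ 41 mod 51]
  = -(51/41)    [QR: 41 ≡ 1 mod 4, sign kept]
  = -(10/41)    [51 ≡ 10 mod 41]
  = -(5/41)    [41 ≡ 1 mod 8 ⇒ (2/41) = +1]
  = -(41/5)    [QR: 5 ≡ 1 mod 4, sign kept]
  = -(1/5)    [41 ≡ 1 mod 5]
  = -1    [(1/5) = 1]
Second factor (269/143):
(269/143)
  = (126/143)    [269 ≡ 126 mod 143]
  = (63/143)    [143 ≡ 7 mod 8 ⇒ (2/143) = +1]
  = -(143/63)    [QR: both ≡ 3 mod 4, sign flips]
  = -(17/63)    [143 ≡ 17 mod 63]
  = -(63/17)    [QR: 17 ≡ 1 mod 4, sign kept]
  = -(12/17)    [63 ≡ 12 mod 17]
  = -(3/17)    [17 ≡ 1 mod 8 ⇒ (2/17)^2 = +1]
  = -(17/3)    [QR: 17 ≡ 1 mod 4, sign kept]
  = -(2/3)    [17 ≡ 2 mod 3]
  = (1/3)    [3 ≡ 3 mod 8 ⇒ (2/3) = -1]
  = 1    [(1/3) = 1]
Product: (-1)·(1) = -1.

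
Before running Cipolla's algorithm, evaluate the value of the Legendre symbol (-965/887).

-1

(-965/887)
  = (809/887)    [-965 ≡ 809 mod 887]
  = (887/809)    [QR: 809 ≡ 1 mod 4, sign kept]
  = (78/809)    [887 ≡ 78 mod 809]
  = (39/809)    [809 ≡ 1 mod 8 ⇒ (2/809) = +1]
  = (809/39)    [QR: 809 ≡ 1 mod 4, sign kept]
  = (29/39)    [809 ≡ 29 mod 39]
  = (39/29)    [QR: 29 ≡ 1 mod 4, sign kept]
  = (10/29)    [39 ≡ 10 mod 29]
  = -(5/29)    [29 ≡ 5 mod 8 ⇒ (2/29) = -1]
  = -(29/5)    [QR: 5 ≡ 1 mod 4, sign kept]
  = -(4/5)    [29 ≡ 4 mod 5]
  = -(1/5)    [5 ≡ 5 mod 8 ⇒ (2/5)^2 = +1]
  = -1    [(1/5) = 1]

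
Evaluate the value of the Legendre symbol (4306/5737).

(4306/5737)
  = (2153/5737)    [5737 ≡ 1 mod 8 ⇒ (2/5737) = +1]
  = (5737/2153)    [QR: 2153 ≡ 1 mod 4, sign kept]
  = (1431/2153)    [5737 ≡ 1431 mod 2153]
  = (2153/1431)    [QR: 2153 ≡ 1 mod 4, sign kept]
  = (722/1431)    [2153 ≡ 722 mod 1431]
  = (361/1431)    [1431 ≡ 7 mod 8 ⇒ (2/1431) = +1]
  = (1431/361)    [QR: 361 ≡ 1 mod 4, sign kept]
  = (348/361)    [1431 ≡ 348 mod 361]
  = (87/361)    [361 ≡ 1 mod 8 ⇒ (2/361)^2 = +1]
  = (361/87)    [QR: 361 ≡ 1 mod 4, sign kept]
  = (13/87)    [361 ≡ 13 mod 87]
  = (87/13)    [QR: 13 ≡ 1 mod 4, sign kept]
  = (9/13)    [87 ≡ 9 mod 13]
  = (13/9)    [QR: 9 ≡ 1 mod 4, sign kept]
  = (4/9)    [13 ≡ 4 mod 9]
  = (1/9)    [9 ≡ 1 mod 8 ⇒ (2/9)^2 = +1]
  = 1    [(1/9) = 1]

1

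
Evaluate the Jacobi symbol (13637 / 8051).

-1

(13637 / 8051)
  = (5586 / 8051)    [13637 ≡ 5586 mod 8051]
  = -(2793 / 8051)    [8051 ≡ 3 mod 8 ⇒ (2 / 8051) = -1]
  = -(8051 / 2793)    [QR: 2793 ≡ 1 mod 4, sign kept]
  = -(2465 / 2793)    [8051 ≡ 2465 mod 2793]
  = -(2793 / 2465)    [QR: 2465 ≡ 1 mod 4, sign kept]
  = -(328 / 2465)    [2793 ≡ 328 mod 2465]
  = -(41 / 2465)    [2465 ≡ 1 mod 8 ⇒ (2 / 2465)^3 = +1]
  = -(2465 / 41)    [QR: 41 ≡ 1 mod 4, sign kept]
  = -(5 / 41)    [2465 ≡ 5 mod 41]
  = -(41 / 5)    [QR: 5 ≡ 1 mod 4, sign kept]
  = -(1 / 5)    [41 ≡ 1 mod 5]
  = -1    [(1 / 5) = 1]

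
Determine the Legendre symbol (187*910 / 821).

1

By multiplicativity, (187·910 / 821) = (187 / 821)·(910 / 821).
First factor (187 / 821):
(187 / 821)
  = (821 / 187)    [QR: 821 ≡ 1 mod 4, sign kept]
  = (73 / 187)    [821 ≡ 73 mod 187]
  = (187 / 73)    [QR: 73 ≡ 1 mod 4, sign kept]
  = (41 / 73)    [187 ≡ 41 mod 73]
  = (73 / 41)    [QR: 41 ≡ 1 mod 4, sign kept]
  = (32 / 41)    [73 ≡ 32 mod 41]
  = (1 / 41)    [41 ≡ 1 mod 8 ⇒ (2 / 41)^5 = +1]
  = 1    [(1 / 41) = 1]
Second factor (910 / 821):
(910 / 821)
  = (89 / 821)    [910 ≡ 89 mod 821]
  = (821 / 89)    [QR: 89 ≡ 1 mod 4, sign kept]
  = (20 / 89)    [821 ≡ 20 mod 89]
  = (5 / 89)    [89 ≡ 1 mod 8 ⇒ (2 / 89)^2 = +1]
  = (89 / 5)    [QR: 5 ≡ 1 mod 4, sign kept]
  = (4 / 5)    [89 ≡ 4 mod 5]
  = (1 / 5)    [5 ≡ 5 mod 8 ⇒ (2 / 5)^2 = +1]
  = 1    [(1 / 5) = 1]
Product: (1)·(1) = 1.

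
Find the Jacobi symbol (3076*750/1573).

-1

By multiplicativity, (3076·750/1573) = (3076/1573)·(750/1573).
First factor (3076/1573):
(3076/1573)
  = (1503/1573)    [3076 ≡ 1503 mod 1573]
  = (1573/1503)    [QR: 1573 ≡ 1 mod 4, sign kept]
  = (70/1503)    [1573 ≡ 70 mod 1503]
  = (35/1503)    [1503 ≡ 7 mod 8 ⇒ (2/1503) = +1]
  = -(1503/35)    [QR: both ≡ 3 mod 4, sign flips]
  = -(33/35)    [1503 ≡ 33 mod 35]
  = -(35/33)    [QR: 33 ≡ 1 mod 4, sign kept]
  = -(2/33)    [35 ≡ 2 mod 33]
  = -(1/33)    [33 ≡ 1 mod 8 ⇒ (2/33) = +1]
  = -1    [(1/33) = 1]
Second factor (750/1573):
(750/1573)
  = -(375/1573)    [1573 ≡ 5 mod 8 ⇒ (2/1573) = -1]
  = -(1573/375)    [QR: 1573 ≡ 1 mod 4, sign kept]
  = -(73/375)    [1573 ≡ 73 mod 375]
  = -(375/73)    [QR: 73 ≡ 1 mod 4, sign kept]
  = -(10/73)    [375 ≡ 10 mod 73]
  = -(5/73)    [73 ≡ 1 mod 8 ⇒ (2/73) = +1]
  = -(73/5)    [QR: 5 ≡ 1 mod 4, sign kept]
  = -(3/5)    [73 ≡ 3 mod 5]
  = -(5/3)    [QR: 5 ≡ 1 mod 4, sign kept]
  = -(2/3)    [5 ≡ 2 mod 3]
  = (1/3)    [3 ≡ 3 mod 8 ⇒ (2/3) = -1]
  = 1    [(1/3) = 1]
Product: (-1)·(1) = -1.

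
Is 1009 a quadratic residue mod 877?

no

Reduce the numerator: 1009 ≡ 132 (mod 877), so (1009/877) = (132/877).
Factor out 2: 132 = 2^2·33. Since 877 ≡ 5 (mod 8), (2/877) = -1, and (2/877)^2 = +1. Now have (33/877).
33 ≡ 1 (mod 4), so quadratic reciprocity gives (33/877) = (877/33). Reduce: 877 ≡ 19 (mod 33). Now have (19/33).
33 ≡ 1 (mod 4), so quadratic reciprocity gives (19/33) = (33/19). Reduce: 33 ≡ 14 (mod 19). Now have (14/19).
Factor out 2: 14 = 2·7. Since 19 ≡ 3 (mod 8), (2/19) = -1. Now have -(7/19).
Both 7 ≡ 3 and 19 ≡ 3 (mod 4), so reciprocity gives (7/19) = -(19/7). Reduce: 19 ≡ 5 (mod 7). Now have (5/7).
5 ≡ 1 (mod 4), so quadratic reciprocity gives (5/7) = (7/5). Reduce: 7 ≡ 2 (mod 5). Now have (2/5).
Factor out 2: 2 = 2. Since 5 ≡ 5 (mod 8), (2/5) = -1. Now have -(1/5).
(1/5) = 1. Collecting the sign factors: -1.
The Legendre symbol is -1, so x^2 ≡ 1009 (mod 877) has no solution.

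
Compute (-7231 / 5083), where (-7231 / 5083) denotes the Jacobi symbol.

(-7231 / 5083)
  = -(7231 / 5083)    [5083 ≡ 3 mod 4 ⇒ (-1 / 5083) = -1]
  = -(2148 / 5083)    [7231 ≡ 2148 mod 5083]
  = -(537 / 5083)    [5083 ≡ 3 mod 8 ⇒ (2 / 5083)^2 = +1]
  = -(5083 / 537)    [QR: 537 ≡ 1 mod 4, sign kept]
  = -(250 / 537)    [5083 ≡ 250 mod 537]
  = -(125 / 537)    [537 ≡ 1 mod 8 ⇒ (2 / 537) = +1]
  = -(537 / 125)    [QR: 125 ≡ 1 mod 4, sign kept]
  = -(37 / 125)    [537 ≡ 37 mod 125]
  = -(125 / 37)    [QR: 37 ≡ 1 mod 4, sign kept]
  = -(14 / 37)    [125 ≡ 14 mod 37]
  = (7 / 37)    [37 ≡ 5 mod 8 ⇒ (2 / 37) = -1]
  = (37 / 7)    [QR: 37 ≡ 1 mod 4, sign kept]
  = (2 / 7)    [37 ≡ 2 mod 7]
  = (1 / 7)    [7 ≡ 7 mod 8 ⇒ (2 / 7) = +1]
  = 1    [(1 / 7) = 1]

1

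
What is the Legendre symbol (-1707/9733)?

-1

(-1707/9733)
  = (8026/9733)    [-1707 ≡ 8026 mod 9733]
  = -(4013/9733)    [9733 ≡ 5 mod 8 ⇒ (2/9733) = -1]
  = -(9733/4013)    [QR: 4013 ≡ 1 mod 4, sign kept]
  = -(1707/4013)    [9733 ≡ 1707 mod 4013]
  = -(4013/1707)    [QR: 4013 ≡ 1 mod 4, sign kept]
  = -(599/1707)    [4013 ≡ 599 mod 1707]
  = (1707/599)    [QR: both ≡ 3 mod 4, sign flips]
  = (509/599)    [1707 ≡ 509 mod 599]
  = (599/509)    [QR: 509 ≡ 1 mod 4, sign kept]
  = (90/509)    [599 ≡ 90 mod 509]
  = -(45/509)    [509 ≡ 5 mod 8 ⇒ (2/509) = -1]
  = -(509/45)    [QR: 45 ≡ 1 mod 4, sign kept]
  = -(14/45)    [509 ≡ 14 mod 45]
  = (7/45)    [45 ≡ 5 mod 8 ⇒ (2/45) = -1]
  = (45/7)    [QR: 45 ≡ 1 mod 4, sign kept]
  = (3/7)    [45 ≡ 3 mod 7]
  = -(7/3)    [QR: both ≡ 3 mod 4, sign flips]
  = -(1/3)    [7 ≡ 1 mod 3]
  = -1    [(1/3) = 1]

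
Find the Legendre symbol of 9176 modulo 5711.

1

Reduce the numerator: 9176 ≡ 3465 (mod 5711), so (9176 / 5711) = (3465 / 5711).
3465 ≡ 1 (mod 4), so quadratic reciprocity gives (3465 / 5711) = (5711 / 3465). Reduce: 5711 ≡ 2246 (mod 3465). Now have (2246 / 3465).
Factor out 2: 2246 = 2·1123. Since 3465 ≡ 1 (mod 8), (2 / 3465) = +1. Now have (1123 / 3465).
3465 ≡ 1 (mod 4), so quadratic reciprocity gives (1123 / 3465) = (3465 / 1123). Reduce: 3465 ≡ 96 (mod 1123). Now have (96 / 1123).
Factor out 2: 96 = 2^5·3. Since 1123 ≡ 3 (mod 8), (2 / 1123) = -1, and (2 / 1123)^5 = -1. Now have -(3 / 1123).
Both 3 ≡ 3 and 1123 ≡ 3 (mod 4), so reciprocity gives (3 / 1123) = -(1123 / 3). Reduce: 1123 ≡ 1 (mod 3). Now have (1 / 3).
(1 / 3) = 1. Collecting the sign factors: 1.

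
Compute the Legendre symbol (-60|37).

Pull out -1: (-60|37) = (-1|37)·(60|37). Since 37 ≡ 1 (mod 4), (-1|37) = +1. Now have (60|37).
Reduce the numerator: 60 ≡ 23 (mod 37), so (60|37) = (23|37).
37 ≡ 1 (mod 4), so quadratic reciprocity gives (23|37) = (37|23). Reduce: 37 ≡ 14 (mod 23). Now have (14|23).
Factor out 2: 14 = 2·7. Since 23 ≡ 7 (mod 8), (2|23) = +1. Now have (7|23).
Both 7 ≡ 3 and 23 ≡ 3 (mod 4), so reciprocity gives (7|23) = -(23|7). Reduce: 23 ≡ 2 (mod 7). Now have -(2|7).
Factor out 2: 2 = 2. Since 7 ≡ 7 (mod 8), (2|7) = +1. Now have -(1|7).
(1|7) = 1. Collecting the sign factors: -1.

-1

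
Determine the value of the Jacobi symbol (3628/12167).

-1

(3628/12167)
  = (907/12167)    [12167 ≡ 7 mod 8 ⇒ (2/12167)^2 = +1]
  = -(12167/907)    [QR: both ≡ 3 mod 4, sign flips]
  = -(376/907)    [12167 ≡ 376 mod 907]
  = (47/907)    [907 ≡ 3 mod 8 ⇒ (2/907)^3 = -1]
  = -(907/47)    [QR: both ≡ 3 mod 4, sign flips]
  = -(14/47)    [907 ≡ 14 mod 47]
  = -(7/47)    [47 ≡ 7 mod 8 ⇒ (2/47) = +1]
  = (47/7)    [QR: both ≡ 3 mod 4, sign flips]
  = (5/7)    [47 ≡ 5 mod 7]
  = (7/5)    [QR: 5 ≡ 1 mod 4, sign kept]
  = (2/5)    [7 ≡ 2 mod 5]
  = -(1/5)    [5 ≡ 5 mod 8 ⇒ (2/5) = -1]
  = -1    [(1/5) = 1]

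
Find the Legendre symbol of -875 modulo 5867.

-1

(-875/5867)
  = -(875/5867)    [5867 ≡ 3 mod 4 ⇒ (-1/5867) = -1]
  = (5867/875)    [QR: both ≡ 3 mod 4, sign flips]
  = (617/875)    [5867 ≡ 617 mod 875]
  = (875/617)    [QR: 617 ≡ 1 mod 4, sign kept]
  = (258/617)    [875 ≡ 258 mod 617]
  = (129/617)    [617 ≡ 1 mod 8 ⇒ (2/617) = +1]
  = (617/129)    [QR: 129 ≡ 1 mod 4, sign kept]
  = (101/129)    [617 ≡ 101 mod 129]
  = (129/101)    [QR: 101 ≡ 1 mod 4, sign kept]
  = (28/101)    [129 ≡ 28 mod 101]
  = (7/101)    [101 ≡ 5 mod 8 ⇒ (2/101)^2 = +1]
  = (101/7)    [QR: 101 ≡ 1 mod 4, sign kept]
  = (3/7)    [101 ≡ 3 mod 7]
  = -(7/3)    [QR: both ≡ 3 mod 4, sign flips]
  = -(1/3)    [7 ≡ 1 mod 3]
  = -1    [(1/3) = 1]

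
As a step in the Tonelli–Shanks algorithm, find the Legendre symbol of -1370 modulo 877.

-1

(-1370/877)
  = (384/877)    [-1370 ≡ 384 mod 877]
  = -(3/877)    [877 ≡ 5 mod 8 ⇒ (2/877)^7 = -1]
  = -(877/3)    [QR: 877 ≡ 1 mod 4, sign kept]
  = -(1/3)    [877 ≡ 1 mod 3]
  = -1    [(1/3) = 1]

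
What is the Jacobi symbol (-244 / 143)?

(-244 / 143)
  = (42 / 143)    [-244 ≡ 42 mod 143]
  = (21 / 143)    [143 ≡ 7 mod 8 ⇒ (2 / 143) = +1]
  = (143 / 21)    [QR: 21 ≡ 1 mod 4, sign kept]
  = (17 / 21)    [143 ≡ 17 mod 21]
  = (21 / 17)    [QR: 17 ≡ 1 mod 4, sign kept]
  = (4 / 17)    [21 ≡ 4 mod 17]
  = (1 / 17)    [17 ≡ 1 mod 8 ⇒ (2 / 17)^2 = +1]
  = 1    [(1 / 17) = 1]

1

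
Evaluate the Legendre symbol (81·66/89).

By multiplicativity, (81·66/89) = (81/89)·(66/89).
First factor (81/89):
81 ≡ 1 (mod 4), so quadratic reciprocity gives (81/89) = (89/81). Reduce: 89 ≡ 8 (mod 81). Now have (8/81).
Factor out 2: 8 = 2^3. Since 81 ≡ 1 (mod 8), (2/81) = +1, and (2/81)^3 = +1. Now have (1/81).
(1/81) = 1. Collecting the sign factors: 1.
Second factor (66/89):
Factor out 2: 66 = 2·33. Since 89 ≡ 1 (mod 8), (2/89) = +1. Now have (33/89).
33 ≡ 1 (mod 4), so quadratic reciprocity gives (33/89) = (89/33). Reduce: 89 ≡ 23 (mod 33). Now have (23/33).
33 ≡ 1 (mod 4), so quadratic reciprocity gives (23/33) = (33/23). Reduce: 33 ≡ 10 (mod 23). Now have (10/23).
Factor out 2: 10 = 2·5. Since 23 ≡ 7 (mod 8), (2/23) = +1. Now have (5/23).
5 ≡ 1 (mod 4), so quadratic reciprocity gives (5/23) = (23/5). Reduce: 23 ≡ 3 (mod 5). Now have (3/5).
5 ≡ 1 (mod 4), so quadratic reciprocity gives (3/5) = (5/3). Reduce: 5 ≡ 2 (mod 3). Now have (2/3).
Factor out 2: 2 = 2. Since 3 ≡ 3 (mod 8), (2/3) = -1. Now have -(1/3).
(1/3) = 1. Collecting the sign factors: -1.
Product: (1)·(-1) = -1.

-1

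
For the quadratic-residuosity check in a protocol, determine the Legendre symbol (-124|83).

-1

Pull out -1: (-124|83) = (-1|83)·(124|83). Since 83 ≡ 3 (mod 4), (-1|83) = -1. Now have -(124|83).
Reduce the numerator: 124 ≡ 41 (mod 83), so (124|83) = (41|83).
41 ≡ 1 (mod 4), so quadratic reciprocity gives (41|83) = (83|41). Reduce: 83 ≡ 1 (mod 41). Now have -(1|41).
(1|41) = 1. Collecting the sign factors: -1.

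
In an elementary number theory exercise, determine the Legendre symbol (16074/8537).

(16074/8537)
  = (7537/8537)    [16074 ≡ 7537 mod 8537]
  = (8537/7537)    [QR: 7537 ≡ 1 mod 4, sign kept]
  = (1000/7537)    [8537 ≡ 1000 mod 7537]
  = (125/7537)    [7537 ≡ 1 mod 8 ⇒ (2/7537)^3 = +1]
  = (7537/125)    [QR: 125 ≡ 1 mod 4, sign kept]
  = (37/125)    [7537 ≡ 37 mod 125]
  = (125/37)    [QR: 37 ≡ 1 mod 4, sign kept]
  = (14/37)    [125 ≡ 14 mod 37]
  = -(7/37)    [37 ≡ 5 mod 8 ⇒ (2/37) = -1]
  = -(37/7)    [QR: 37 ≡ 1 mod 4, sign kept]
  = -(2/7)    [37 ≡ 2 mod 7]
  = -(1/7)    [7 ≡ 7 mod 8 ⇒ (2/7) = +1]
  = -1    [(1/7) = 1]

-1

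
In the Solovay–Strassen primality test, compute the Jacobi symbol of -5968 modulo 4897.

1

Reduce the numerator: -5968 ≡ 3826 (mod 4897), so (-5968|4897) = (3826|4897).
Factor out 2: 3826 = 2·1913. Since 4897 ≡ 1 (mod 8), (2|4897) = +1. Now have (1913|4897).
1913 ≡ 1 (mod 4), so quadratic reciprocity gives (1913|4897) = (4897|1913). Reduce: 4897 ≡ 1071 (mod 1913). Now have (1071|1913).
1913 ≡ 1 (mod 4), so quadratic reciprocity gives (1071|1913) = (1913|1071). Reduce: 1913 ≡ 842 (mod 1071). Now have (842|1071).
Factor out 2: 842 = 2·421. Since 1071 ≡ 7 (mod 8), (2|1071) = +1. Now have (421|1071).
421 ≡ 1 (mod 4), so quadratic reciprocity gives (421|1071) = (1071|421). Reduce: 1071 ≡ 229 (mod 421). Now have (229|421).
229 ≡ 1 (mod 4), so quadratic reciprocity gives (229|421) = (421|229). Reduce: 421 ≡ 192 (mod 229). Now have (192|229).
Factor out 2: 192 = 2^6·3. Since 229 ≡ 5 (mod 8), (2|229) = -1, and (2|229)^6 = +1. Now have (3|229).
229 ≡ 1 (mod 4), so quadratic reciprocity gives (3|229) = (229|3). Reduce: 229 ≡ 1 (mod 3). Now have (1|3).
(1|3) = 1. Collecting the sign factors: 1.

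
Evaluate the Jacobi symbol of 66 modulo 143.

(66/143)
  = (33/143)    [143 ≡ 7 mod 8 ⇒ (2/143) = +1]
  = (143/33)    [QR: 33 ≡ 1 mod 4, sign kept]
  = (11/33)    [143 ≡ 11 mod 33]
  = (33/11)    [QR: 33 ≡ 1 mod 4, sign kept]
  = (0/11)    [33 ≡ 0 mod 11]
  = 0    [numerator 0, gcd > 1]

0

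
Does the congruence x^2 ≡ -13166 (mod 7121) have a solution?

Pull out -1: (-13166/7121) = (-1/7121)·(13166/7121). Since 7121 ≡ 1 (mod 4), (-1/7121) = +1. Now have (13166/7121).
Reduce the numerator: 13166 ≡ 6045 (mod 7121), so (13166/7121) = (6045/7121).
6045 ≡ 1 (mod 4), so quadratic reciprocity gives (6045/7121) = (7121/6045). Reduce: 7121 ≡ 1076 (mod 6045). Now have (1076/6045).
Factor out 2: 1076 = 2^2·269. Since 6045 ≡ 5 (mod 8), (2/6045) = -1, and (2/6045)^2 = +1. Now have (269/6045).
269 ≡ 1 (mod 4), so quadratic reciprocity gives (269/6045) = (6045/269). Reduce: 6045 ≡ 127 (mod 269). Now have (127/269).
269 ≡ 1 (mod 4), so quadratic reciprocity gives (127/269) = (269/127). Reduce: 269 ≡ 15 (mod 127). Now have (15/127).
Both 15 ≡ 3 and 127 ≡ 3 (mod 4), so reciprocity gives (15/127) = -(127/15). Reduce: 127 ≡ 7 (mod 15). Now have -(7/15).
Both 7 ≡ 3 and 15 ≡ 3 (mod 4), so reciprocity gives (7/15) = -(15/7). Reduce: 15 ≡ 1 (mod 7). Now have (1/7).
(1/7) = 1. Collecting the sign factors: 1.
The Legendre symbol is 1, so x^2 ≡ -13166 (mod 7121) has solution.

yes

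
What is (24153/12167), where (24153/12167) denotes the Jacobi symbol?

1

Reduce the numerator: 24153 ≡ 11986 (mod 12167), so (24153/12167) = (11986/12167).
Factor out 2: 11986 = 2·5993. Since 12167 ≡ 7 (mod 8), (2/12167) = +1. Now have (5993/12167).
5993 ≡ 1 (mod 4), so quadratic reciprocity gives (5993/12167) = (12167/5993). Reduce: 12167 ≡ 181 (mod 5993). Now have (181/5993).
181 ≡ 1 (mod 4), so quadratic reciprocity gives (181/5993) = (5993/181). Reduce: 5993 ≡ 20 (mod 181). Now have (20/181).
Factor out 2: 20 = 2^2·5. Since 181 ≡ 5 (mod 8), (2/181) = -1, and (2/181)^2 = +1. Now have (5/181).
5 ≡ 1 (mod 4), so quadratic reciprocity gives (5/181) = (181/5). Reduce: 181 ≡ 1 (mod 5). Now have (1/5).
(1/5) = 1. Collecting the sign factors: 1.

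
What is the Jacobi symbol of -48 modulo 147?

0

Reduce the numerator: -48 ≡ 99 (mod 147), so (-48/147) = (99/147).
Both 99 ≡ 3 and 147 ≡ 3 (mod 4), so reciprocity gives (99/147) = -(147/99). Reduce: 147 ≡ 48 (mod 99). Now have -(48/99).
Factor out 2: 48 = 2^4·3. Since 99 ≡ 3 (mod 8), (2/99) = -1, and (2/99)^4 = +1. Now have -(3/99).
Both 3 ≡ 3 and 99 ≡ 3 (mod 4), so reciprocity gives (3/99) = -(99/3). Reduce: 99 ≡ 0 (mod 3). Now have (0/3).
The numerator is now 0 with denominator 3 > 1: the symbol is 0.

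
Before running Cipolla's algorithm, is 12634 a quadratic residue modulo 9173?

(12634/9173)
  = (3461/9173)    [12634 ≡ 3461 mod 9173]
  = (9173/3461)    [QR: 3461 ≡ 1 mod 4, sign kept]
  = (2251/3461)    [9173 ≡ 2251 mod 3461]
  = (3461/2251)    [QR: 3461 ≡ 1 mod 4, sign kept]
  = (1210/2251)    [3461 ≡ 1210 mod 2251]
  = -(605/2251)    [2251 ≡ 3 mod 8 ⇒ (2/2251) = -1]
  = -(2251/605)    [QR: 605 ≡ 1 mod 4, sign kept]
  = -(436/605)    [2251 ≡ 436 mod 605]
  = -(109/605)    [605 ≡ 5 mod 8 ⇒ (2/605)^2 = +1]
  = -(605/109)    [QR: 109 ≡ 1 mod 4, sign kept]
  = -(60/109)    [605 ≡ 60 mod 109]
  = -(15/109)    [109 ≡ 5 mod 8 ⇒ (2/109)^2 = +1]
  = -(109/15)    [QR: 109 ≡ 1 mod 4, sign kept]
  = -(4/15)    [109 ≡ 4 mod 15]
  = -(1/15)    [15 ≡ 7 mod 8 ⇒ (2/15)^2 = +1]
  = -1    [(1/15) = 1]
(12634/9173) = -1, and 9173 is prime, so 12634 is not a quadratic residue mod 9173.

no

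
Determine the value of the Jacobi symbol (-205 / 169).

Reduce the numerator: -205 ≡ 133 (mod 169), so (-205 / 169) = (133 / 169).
133 ≡ 1 (mod 4), so quadratic reciprocity gives (133 / 169) = (169 / 133). Reduce: 169 ≡ 36 (mod 133). Now have (36 / 133).
Factor out 2: 36 = 2^2·9. Since 133 ≡ 5 (mod 8), (2 / 133) = -1, and (2 / 133)^2 = +1. Now have (9 / 133).
9 ≡ 1 (mod 4), so quadratic reciprocity gives (9 / 133) = (133 / 9). Reduce: 133 ≡ 7 (mod 9). Now have (7 / 9).
9 ≡ 1 (mod 4), so quadratic reciprocity gives (7 / 9) = (9 / 7). Reduce: 9 ≡ 2 (mod 7). Now have (2 / 7).
Factor out 2: 2 = 2. Since 7 ≡ 7 (mod 8), (2 / 7) = +1. Now have (1 / 7).
(1 / 7) = 1. Collecting the sign factors: 1.

1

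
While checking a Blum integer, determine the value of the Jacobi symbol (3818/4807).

0

Factor out 2: 3818 = 2·1909. Since 4807 ≡ 7 (mod 8), (2/4807) = +1. Now have (1909/4807).
1909 ≡ 1 (mod 4), so quadratic reciprocity gives (1909/4807) = (4807/1909). Reduce: 4807 ≡ 989 (mod 1909). Now have (989/1909).
989 ≡ 1 (mod 4), so quadratic reciprocity gives (989/1909) = (1909/989). Reduce: 1909 ≡ 920 (mod 989). Now have (920/989).
Factor out 2: 920 = 2^3·115. Since 989 ≡ 5 (mod 8), (2/989) = -1, and (2/989)^3 = -1. Now have -(115/989).
989 ≡ 1 (mod 4), so quadratic reciprocity gives (115/989) = (989/115). Reduce: 989 ≡ 69 (mod 115). Now have -(69/115).
69 ≡ 1 (mod 4), so quadratic reciprocity gives (69/115) = (115/69). Reduce: 115 ≡ 46 (mod 69). Now have -(46/69).
Factor out 2: 46 = 2·23. Since 69 ≡ 5 (mod 8), (2/69) = -1. Now have (23/69).
69 ≡ 1 (mod 4), so quadratic reciprocity gives (23/69) = (69/23). Reduce: 69 ≡ 0 (mod 23). Now have (0/23).
The numerator is now 0 with denominator 23 > 1: the symbol is 0.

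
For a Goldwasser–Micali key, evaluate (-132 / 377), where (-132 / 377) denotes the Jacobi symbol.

(-132 / 377)
  = (245 / 377)    [-132 ≡ 245 mod 377]
  = (377 / 245)    [QR: 245 ≡ 1 mod 4, sign kept]
  = (132 / 245)    [377 ≡ 132 mod 245]
  = (33 / 245)    [245 ≡ 5 mod 8 ⇒ (2 / 245)^2 = +1]
  = (245 / 33)    [QR: 33 ≡ 1 mod 4, sign kept]
  = (14 / 33)    [245 ≡ 14 mod 33]
  = (7 / 33)    [33 ≡ 1 mod 8 ⇒ (2 / 33) = +1]
  = (33 / 7)    [QR: 33 ≡ 1 mod 4, sign kept]
  = (5 / 7)    [33 ≡ 5 mod 7]
  = (7 / 5)    [QR: 5 ≡ 1 mod 4, sign kept]
  = (2 / 5)    [7 ≡ 2 mod 5]
  = -(1 / 5)    [5 ≡ 5 mod 8 ⇒ (2 / 5) = -1]
  = -1    [(1 / 5) = 1]

-1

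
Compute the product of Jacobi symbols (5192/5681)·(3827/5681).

1

By multiplicativity, (5192·3827/5681) = (5192/5681)·(3827/5681).
First factor (5192/5681):
Factor out 2: 5192 = 2^3·649. Since 5681 ≡ 1 (mod 8), (2/5681) = +1, and (2/5681)^3 = +1. Now have (649/5681).
649 ≡ 1 (mod 4), so quadratic reciprocity gives (649/5681) = (5681/649). Reduce: 5681 ≡ 489 (mod 649). Now have (489/649).
489 ≡ 1 (mod 4), so quadratic reciprocity gives (489/649) = (649/489). Reduce: 649 ≡ 160 (mod 489). Now have (160/489).
Factor out 2: 160 = 2^5·5. Since 489 ≡ 1 (mod 8), (2/489) = +1, and (2/489)^5 = +1. Now have (5/489).
5 ≡ 1 (mod 4), so quadratic reciprocity gives (5/489) = (489/5). Reduce: 489 ≡ 4 (mod 5). Now have (4/5).
Factor out 2: 4 = 2^2. Since 5 ≡ 5 (mod 8), (2/5) = -1, and (2/5)^2 = +1. Now have (1/5).
(1/5) = 1. Collecting the sign factors: 1.
Second factor (3827/5681):
5681 ≡ 1 (mod 4), so quadratic reciprocity gives (3827/5681) = (5681/3827). Reduce: 5681 ≡ 1854 (mod 3827). Now have (1854/3827).
Factor out 2: 1854 = 2·927. Since 3827 ≡ 3 (mod 8), (2/3827) = -1. Now have -(927/3827).
Both 927 ≡ 3 and 3827 ≡ 3 (mod 4), so reciprocity gives (927/3827) = -(3827/927). Reduce: 3827 ≡ 119 (mod 927). Now have (119/927).
Both 119 ≡ 3 and 927 ≡ 3 (mod 4), so reciprocity gives (119/927) = -(927/119). Reduce: 927 ≡ 94 (mod 119). Now have -(94/119).
Factor out 2: 94 = 2·47. Since 119 ≡ 7 (mod 8), (2/119) = +1. Now have -(47/119).
Both 47 ≡ 3 and 119 ≡ 3 (mod 4), so reciprocity gives (47/119) = -(119/47). Reduce: 119 ≡ 25 (mod 47). Now have (25/47).
25 ≡ 1 (mod 4), so quadratic reciprocity gives (25/47) = (47/25). Reduce: 47 ≡ 22 (mod 25). Now have (22/25).
Factor out 2: 22 = 2·11. Since 25 ≡ 1 (mod 8), (2/25) = +1. Now have (11/25).
25 ≡ 1 (mod 4), so quadratic reciprocity gives (11/25) = (25/11). Reduce: 25 ≡ 3 (mod 11). Now have (3/11).
Both 3 ≡ 3 and 11 ≡ 3 (mod 4), so reciprocity gives (3/11) = -(11/3). Reduce: 11 ≡ 2 (mod 3). Now have -(2/3).
Factor out 2: 2 = 2. Since 3 ≡ 3 (mod 8), (2/3) = -1. Now have (1/3).
(1/3) = 1. Collecting the sign factors: 1.
Product: (1)·(1) = 1.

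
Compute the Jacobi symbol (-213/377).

(-213/377)
  = (164/377)    [-213 ≡ 164 mod 377]
  = (41/377)    [377 ≡ 1 mod 8 ⇒ (2/377)^2 = +1]
  = (377/41)    [QR: 41 ≡ 1 mod 4, sign kept]
  = (8/41)    [377 ≡ 8 mod 41]
  = (1/41)    [41 ≡ 1 mod 8 ⇒ (2/41)^3 = +1]
  = 1    [(1/41) = 1]

1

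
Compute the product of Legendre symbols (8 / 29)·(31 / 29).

1

By multiplicativity, (8·31 / 29) = (8 / 29)·(31 / 29).
First factor (8 / 29):
(8 / 29)
  = -(1 / 29)    [29 ≡ 5 mod 8 ⇒ (2 / 29)^3 = -1]
  = -1    [(1 / 29) = 1]
Second factor (31 / 29):
(31 / 29)
  = (2 / 29)    [31 ≡ 2 mod 29]
  = -(1 / 29)    [29 ≡ 5 mod 8 ⇒ (2 / 29) = -1]
  = -1    [(1 / 29) = 1]
Product: (-1)·(-1) = 1.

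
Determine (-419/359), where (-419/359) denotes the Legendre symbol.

-1

(-419/359)
  = (299/359)    [-419 ≡ 299 mod 359]
  = -(359/299)    [QR: both ≡ 3 mod 4, sign flips]
  = -(60/299)    [359 ≡ 60 mod 299]
  = -(15/299)    [299 ≡ 3 mod 8 ⇒ (2/299)^2 = +1]
  = (299/15)    [QR: both ≡ 3 mod 4, sign flips]
  = (14/15)    [299 ≡ 14 mod 15]
  = (7/15)    [15 ≡ 7 mod 8 ⇒ (2/15) = +1]
  = -(15/7)    [QR: both ≡ 3 mod 4, sign flips]
  = -(1/7)    [15 ≡ 1 mod 7]
  = -1    [(1/7) = 1]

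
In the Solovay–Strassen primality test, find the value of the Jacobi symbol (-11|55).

0

Pull out -1: (-11|55) = (-1|55)·(11|55). Since 55 ≡ 3 (mod 4), (-1|55) = -1. Now have -(11|55).
Both 11 ≡ 3 and 55 ≡ 3 (mod 4), so reciprocity gives (11|55) = -(55|11). Reduce: 55 ≡ 0 (mod 11). Now have (0|11).
The numerator is now 0 with denominator 11 > 1: the symbol is 0.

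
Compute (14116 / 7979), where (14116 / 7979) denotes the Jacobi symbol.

-1

Reduce the numerator: 14116 ≡ 6137 (mod 7979), so (14116 / 7979) = (6137 / 7979).
6137 ≡ 1 (mod 4), so quadratic reciprocity gives (6137 / 7979) = (7979 / 6137). Reduce: 7979 ≡ 1842 (mod 6137). Now have (1842 / 6137).
Factor out 2: 1842 = 2·921. Since 6137 ≡ 1 (mod 8), (2 / 6137) = +1. Now have (921 / 6137).
921 ≡ 1 (mod 4), so quadratic reciprocity gives (921 / 6137) = (6137 / 921). Reduce: 6137 ≡ 611 (mod 921). Now have (611 / 921).
921 ≡ 1 (mod 4), so quadratic reciprocity gives (611 / 921) = (921 / 611). Reduce: 921 ≡ 310 (mod 611). Now have (310 / 611).
Factor out 2: 310 = 2·155. Since 611 ≡ 3 (mod 8), (2 / 611) = -1. Now have -(155 / 611).
Both 155 ≡ 3 and 611 ≡ 3 (mod 4), so reciprocity gives (155 / 611) = -(611 / 155). Reduce: 611 ≡ 146 (mod 155). Now have (146 / 155).
Factor out 2: 146 = 2·73. Since 155 ≡ 3 (mod 8), (2 / 155) = -1. Now have -(73 / 155).
73 ≡ 1 (mod 4), so quadratic reciprocity gives (73 / 155) = (155 / 73). Reduce: 155 ≡ 9 (mod 73). Now have -(9 / 73).
9 ≡ 1 (mod 4), so quadratic reciprocity gives (9 / 73) = (73 / 9). Reduce: 73 ≡ 1 (mod 9). Now have -(1 / 9).
(1 / 9) = 1. Collecting the sign factors: -1.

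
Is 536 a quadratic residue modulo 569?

(536/569)
  = (67/569)    [569 ≡ 1 mod 8 ⇒ (2/569)^3 = +1]
  = (569/67)    [QR: 569 ≡ 1 mod 4, sign kept]
  = (33/67)    [569 ≡ 33 mod 67]
  = (67/33)    [QR: 33 ≡ 1 mod 4, sign kept]
  = (1/33)    [67 ≡ 1 mod 33]
  = 1    [(1/33) = 1]
The Legendre symbol is 1, so x^2 ≡ 536 (mod 569) has solution.

yes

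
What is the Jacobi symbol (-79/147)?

Reduce the numerator: -79 ≡ 68 (mod 147), so (-79/147) = (68/147).
Factor out 2: 68 = 2^2·17. Since 147 ≡ 3 (mod 8), (2/147) = -1, and (2/147)^2 = +1. Now have (17/147).
17 ≡ 1 (mod 4), so quadratic reciprocity gives (17/147) = (147/17). Reduce: 147 ≡ 11 (mod 17). Now have (11/17).
17 ≡ 1 (mod 4), so quadratic reciprocity gives (11/17) = (17/11). Reduce: 17 ≡ 6 (mod 11). Now have (6/11).
Factor out 2: 6 = 2·3. Since 11 ≡ 3 (mod 8), (2/11) = -1. Now have -(3/11).
Both 3 ≡ 3 and 11 ≡ 3 (mod 4), so reciprocity gives (3/11) = -(11/3). Reduce: 11 ≡ 2 (mod 3). Now have (2/3).
Factor out 2: 2 = 2. Since 3 ≡ 3 (mod 8), (2/3) = -1. Now have -(1/3).
(1/3) = 1. Collecting the sign factors: -1.

-1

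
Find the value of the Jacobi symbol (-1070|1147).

(-1070|1147)
  = (77|1147)    [-1070 ≡ 77 mod 1147]
  = (1147|77)    [QR: 77 ≡ 1 mod 4, sign kept]
  = (69|77)    [1147 ≡ 69 mod 77]
  = (77|69)    [QR: 69 ≡ 1 mod 4, sign kept]
  = (8|69)    [77 ≡ 8 mod 69]
  = -(1|69)    [69 ≡ 5 mod 8 ⇒ (2|69)^3 = -1]
  = -1    [(1|69) = 1]

-1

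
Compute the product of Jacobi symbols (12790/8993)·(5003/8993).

By multiplicativity, (12790·5003/8993) = (12790/8993)·(5003/8993).
First factor (12790/8993):
(12790/8993)
  = (3797/8993)    [12790 ≡ 3797 mod 8993]
  = (8993/3797)    [QR: 3797 ≡ 1 mod 4, sign kept]
  = (1399/3797)    [8993 ≡ 1399 mod 3797]
  = (3797/1399)    [QR: 3797 ≡ 1 mod 4, sign kept]
  = (999/1399)    [3797 ≡ 999 mod 1399]
  = -(1399/999)    [QR: both ≡ 3 mod 4, sign flips]
  = -(400/999)    [1399 ≡ 400 mod 999]
  = -(25/999)    [999 ≡ 7 mod 8 ⇒ (2/999)^4 = +1]
  = -(999/25)    [QR: 25 ≡ 1 mod 4, sign kept]
  = -(24/25)    [999 ≡ 24 mod 25]
  = -(3/25)    [25 ≡ 1 mod 8 ⇒ (2/25)^3 = +1]
  = -(25/3)    [QR: 25 ≡ 1 mod 4, sign kept]
  = -(1/3)    [25 ≡ 1 mod 3]
  = -1    [(1/3) = 1]
Second factor (5003/8993):
(5003/8993)
  = (8993/5003)    [QR: 8993 ≡ 1 mod 4, sign kept]
  = (3990/5003)    [8993 ≡ 3990 mod 5003]
  = -(1995/5003)    [5003 ≡ 3 mod 8 ⇒ (2/5003) = -1]
  = (5003/1995)    [QR: both ≡ 3 mod 4, sign flips]
  = (1013/1995)    [5003 ≡ 1013 mod 1995]
  = (1995/1013)    [QR: 1013 ≡ 1 mod 4, sign kept]
  = (982/1013)    [1995 ≡ 982 mod 1013]
  = -(491/1013)    [1013 ≡ 5 mod 8 ⇒ (2/1013) = -1]
  = -(1013/491)    [QR: 1013 ≡ 1 mod 4, sign kept]
  = -(31/491)    [1013 ≡ 31 mod 491]
  = (491/31)    [QR: both ≡ 3 mod 4, sign flips]
  = (26/31)    [491 ≡ 26 mod 31]
  = (13/31)    [31 ≡ 7 mod 8 ⇒ (2/31) = +1]
  = (31/13)    [QR: 13 ≡ 1 mod 4, sign kept]
  = (5/13)    [31 ≡ 5 mod 13]
  = (13/5)    [QR: 5 ≡ 1 mod 4, sign kept]
  = (3/5)    [13 ≡ 3 mod 5]
  = (5/3)    [QR: 5 ≡ 1 mod 4, sign kept]
  = (2/3)    [5 ≡ 2 mod 3]
  = -(1/3)    [3 ≡ 3 mod 8 ⇒ (2/3) = -1]
  = -1    [(1/3) = 1]
Product: (-1)·(-1) = 1.

1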